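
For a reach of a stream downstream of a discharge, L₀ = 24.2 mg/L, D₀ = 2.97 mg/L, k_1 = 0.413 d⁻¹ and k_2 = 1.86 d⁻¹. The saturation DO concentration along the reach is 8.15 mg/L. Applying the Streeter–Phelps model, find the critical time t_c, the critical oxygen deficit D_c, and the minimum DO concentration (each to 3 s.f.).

t_c = [1/(k_2−k_1)] ln[(k_2/k_1)(1 − D₀(k_2−k_1)/(k_1 L₀))]
= [1/(1.86−0.413)] ln[(1.86/0.413)(1 − 2.97×1.447/(0.413×24.2))]
= (1/1.447) ln[4.504 × 0.5700] = 0.6911 × ln(2.567) = 0.6911 × 0.9428 = 0.6515 d.
D_c = (k_1/k_2) L₀ e^(−k_1 t_c) = (0.413/1.86) × 24.2 × e^(−0.413×0.6515) = 0.2220 × 24.2 × 0.7641 = 4.106 mg/L.
Minimum DO = C_s − D_c = 8.15 − 4.106 = 4.044 mg/L.

t_c ≈ 0.652 d; D_c ≈ 4.11 mg/L; min DO ≈ 4.04 mg/L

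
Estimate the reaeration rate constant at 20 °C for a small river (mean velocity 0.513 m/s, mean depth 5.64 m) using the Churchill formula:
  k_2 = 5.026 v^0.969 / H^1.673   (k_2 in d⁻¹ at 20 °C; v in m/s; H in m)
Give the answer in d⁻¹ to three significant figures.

k_2 = 5.026 × 0.513^0.969 / 5.64^1.673 = 5.026 × 0.5237 / 18.07 = 0.1457 d⁻¹.

k_2 ≈ 0.146 d⁻¹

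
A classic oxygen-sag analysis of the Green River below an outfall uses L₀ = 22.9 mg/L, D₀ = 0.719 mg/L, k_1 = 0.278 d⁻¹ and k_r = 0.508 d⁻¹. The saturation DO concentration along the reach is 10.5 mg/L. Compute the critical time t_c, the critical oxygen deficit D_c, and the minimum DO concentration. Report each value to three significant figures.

t_c ≈ 2.51 d; D_c ≈ 6.24 mg/L; min DO ≈ 4.26 mg/L

With k_r/k_1 = 1.827 and 1 − D₀(k_r−k_1)/(k_1 L₀) = 0.9740,
t_c = ln(1.827 × 0.9740) / (0.508 − 0.278) = ln(1.780) / 0.2300 = 0.5765/0.2300 = 2.507 d.
D_c = (k_1/k_r) L₀ e^(−k_1 t_c) = (0.278/0.508) × 22.9 × e^(−0.278×2.507) = 0.5472 × 22.9 × 0.4981 = 6.243 mg/L.
Minimum DO = C_s − D_c = 10.5 − 6.243 = 4.257 mg/L.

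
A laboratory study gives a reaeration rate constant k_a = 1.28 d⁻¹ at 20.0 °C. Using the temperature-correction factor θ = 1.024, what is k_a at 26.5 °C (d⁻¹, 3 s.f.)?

k_a(T₂) = k_a(T₁) · θ^(T₂−T₁) = 1.28 × 1.024^(26.5−20.0)
= 1.28 × 1.024^6.50 = 1.28 × 1.167 = 1.493 d⁻¹.

k_a ≈ 1.49 d⁻¹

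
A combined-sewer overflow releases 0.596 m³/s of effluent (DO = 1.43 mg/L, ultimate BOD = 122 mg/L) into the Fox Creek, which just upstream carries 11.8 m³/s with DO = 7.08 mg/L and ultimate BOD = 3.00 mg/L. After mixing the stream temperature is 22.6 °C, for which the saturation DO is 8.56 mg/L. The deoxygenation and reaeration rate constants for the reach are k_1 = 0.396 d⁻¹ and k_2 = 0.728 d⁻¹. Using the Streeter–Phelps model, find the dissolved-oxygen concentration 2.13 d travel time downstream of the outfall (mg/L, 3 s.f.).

Mixed DO = (11.8×7.08 + 0.596×1.43)/(11.8+0.596) = 84.40/12.40 = 6.808 mg/L.
Mixed L₀ = (11.8×3.00 + 0.596×122)/(12.40) = 108.1/12.40 = 8.722 mg/L.
Initial deficit D₀ = C_s − DO₀ = 8.56 − 6.808 = 1.752 mg/L.
D(2.13) = [0.396×8.722/(0.728−0.396)](e^(−0.396×2.13) − e^(−0.728×2.13)) + 1.752 e^(−0.728×2.13)
= 10.40 × (0.4302 − 0.2121) + 1.752 × 0.2121 = 2.640 mg/L.
DO = 8.56 − 2.640 = 5.920 mg/L.

DO ≈ 5.92 mg/L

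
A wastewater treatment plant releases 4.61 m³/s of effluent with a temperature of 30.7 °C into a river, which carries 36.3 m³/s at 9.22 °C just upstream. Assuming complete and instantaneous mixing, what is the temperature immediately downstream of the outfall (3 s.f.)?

11.6 °C

Flow-weighted mixing: C = (Q_r C_r + Q_w C_w)/(Q_r + Q_w)
= (36.3×9.22 + 4.61×30.7)/(36.3 + 4.61) = 476.2/40.91 = 11.64 °C.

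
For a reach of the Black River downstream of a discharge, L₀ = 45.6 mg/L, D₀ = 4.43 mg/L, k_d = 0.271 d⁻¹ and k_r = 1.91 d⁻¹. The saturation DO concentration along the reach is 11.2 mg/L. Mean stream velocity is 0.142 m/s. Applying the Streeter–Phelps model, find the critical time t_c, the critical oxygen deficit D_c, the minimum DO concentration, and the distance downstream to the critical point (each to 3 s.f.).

With k_r/k_d = 7.048 and 1 − D₀(k_r−k_d)/(k_d L₀) = 0.4124,
t_c = ln(7.048 × 0.4124) / (1.91 − 0.271) = ln(2.907) / 1.639 = 1.067/1.639 = 0.6511 d.
L(t_c) = L₀ e^(−k_d t_c) = 45.6 × 0.8383 = 38.22 mg/L, and at the critical point k_r D_c = k_d L, so D_c = (0.271/1.91) × 38.22 = 5.423 mg/L.
Minimum DO = C_s − D_c = 11.2 − 5.423 = 5.777 mg/L.
x_c = v t_c = 0.142 m/s × 0.6511 d × 86400 s/d = 7988 m ≈ 7.99 km.

t_c ≈ 0.651 d; D_c ≈ 5.42 mg/L; min DO ≈ 5.78 mg/L; x_c ≈ 7.99 km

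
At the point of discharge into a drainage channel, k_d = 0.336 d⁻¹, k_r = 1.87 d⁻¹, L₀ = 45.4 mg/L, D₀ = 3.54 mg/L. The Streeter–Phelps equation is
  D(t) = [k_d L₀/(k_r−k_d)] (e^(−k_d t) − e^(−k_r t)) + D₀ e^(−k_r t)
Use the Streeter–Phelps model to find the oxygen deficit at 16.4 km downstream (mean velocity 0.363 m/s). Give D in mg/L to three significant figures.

D ≈ 5.93 mg/L

Travel time t = x/v = 16.4 km / (0.363 m/s) = 16400 m / 0.363 m/s = 45180 s = 0.5229 d.
k_d L₀/(k_r−k_d) = 0.336×45.4/(1.87−0.336) = 15.25/1.534 = 9.944 mg/L.
e^(−k_d t) = e^(−0.336×0.5229) = 0.8389; e^(−k_r t) = e^(−1.87×0.5229) = 0.3761.
D = 9.944 × (0.8389 − 0.3761) + 3.54 × 0.3761 = 4.602 + 1.331 = 5.933 mg/L.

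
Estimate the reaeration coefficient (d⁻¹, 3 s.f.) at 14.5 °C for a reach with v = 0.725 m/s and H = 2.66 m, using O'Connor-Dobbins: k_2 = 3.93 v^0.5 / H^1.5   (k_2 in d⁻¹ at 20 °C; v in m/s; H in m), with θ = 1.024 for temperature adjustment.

k_2 ≈ 0.677 d⁻¹

k_2(20) = 3.93 × 0.725^0.5 / 2.66^1.5 = 3.93 × 0.8515 / 4.338 = 0.7713 d⁻¹.
k_2(14.5) = 0.7713 × 1.024^(14.5−20) = 0.7713 × 0.8777 = 0.6770 d⁻¹.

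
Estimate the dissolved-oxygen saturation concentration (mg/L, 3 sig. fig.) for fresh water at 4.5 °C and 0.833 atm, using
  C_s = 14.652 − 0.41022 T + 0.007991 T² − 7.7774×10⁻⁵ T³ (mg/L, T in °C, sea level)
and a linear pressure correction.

C_s ≈ 10.8 mg/L

At sea level: C_s = 14.652 − 0.41022×4.5 + 0.007991×4.5² − 7.7774×10⁻⁵×4.5³ = 12.96 mg/L.
Pressure correction: C_s' = 12.96 × 0.833 = 10.80 mg/L.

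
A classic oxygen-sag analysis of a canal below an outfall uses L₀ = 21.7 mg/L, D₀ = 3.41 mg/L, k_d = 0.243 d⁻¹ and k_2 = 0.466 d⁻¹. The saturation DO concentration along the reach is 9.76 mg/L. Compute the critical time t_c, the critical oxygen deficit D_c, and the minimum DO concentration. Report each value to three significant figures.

t_c ≈ 2.22 d; D_c ≈ 6.60 mg/L; min DO ≈ 3.16 mg/L

With k_2/k_d = 1.918 and 1 − D₀(k_2−k_d)/(k_d L₀) = 0.8558,
t_c = ln(1.918 × 0.8558) / (0.466 − 0.243) = ln(1.641) / 0.2230 = 0.4954/0.2230 = 2.222 d.
L(t_c) = L₀ e^(−k_d t_c) = 21.7 × 0.5829 = 12.65 mg/L, and at the critical point k_2 D_c = k_d L, so D_c = (0.243/0.466) × 12.65 = 6.595 mg/L.
Minimum DO = C_s − D_c = 9.76 − 6.595 = 3.165 mg/L.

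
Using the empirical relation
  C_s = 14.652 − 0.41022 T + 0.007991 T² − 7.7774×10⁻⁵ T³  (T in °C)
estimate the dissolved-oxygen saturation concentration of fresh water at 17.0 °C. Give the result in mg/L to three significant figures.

C_s = 14.652 − 0.41022×17.0 + 0.007991×17.0² − 7.7774×10⁻⁵×17.0³ = 9.606 mg/L.

C_s ≈ 9.61 mg/L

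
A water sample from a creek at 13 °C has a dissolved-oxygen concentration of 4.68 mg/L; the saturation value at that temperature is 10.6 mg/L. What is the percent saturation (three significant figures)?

% saturation = C/C_s × 100 = 4.68/10.6 × 100 = 44.2 %.

44.2 % saturation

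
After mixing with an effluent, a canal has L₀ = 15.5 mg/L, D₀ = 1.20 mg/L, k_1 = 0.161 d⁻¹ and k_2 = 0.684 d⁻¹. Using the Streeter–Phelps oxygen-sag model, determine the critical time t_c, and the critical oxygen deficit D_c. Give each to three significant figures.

t_c ≈ 2.21 d; D_c ≈ 2.56 mg/L

t_c = [1/(k_2−k_1)] ln[(k_2/k_1)(1 − D₀(k_2−k_1)/(k_1 L₀))]
= [1/(0.684−0.161)] ln[(0.684/0.161)(1 − 1.20×0.5230/(0.161×15.5))]
= (1/0.5230) ln[4.248 × 0.7485] = 1.912 × ln(3.180) = 1.912 × 1.157 = 2.212 d.
L(t_c) = L₀ e^(−k_1 t_c) = 15.5 × 0.7004 = 10.86 mg/L, and at the critical point k_2 D_c = k_1 L, so D_c = (0.161/0.684) × 10.86 = 2.555 mg/L.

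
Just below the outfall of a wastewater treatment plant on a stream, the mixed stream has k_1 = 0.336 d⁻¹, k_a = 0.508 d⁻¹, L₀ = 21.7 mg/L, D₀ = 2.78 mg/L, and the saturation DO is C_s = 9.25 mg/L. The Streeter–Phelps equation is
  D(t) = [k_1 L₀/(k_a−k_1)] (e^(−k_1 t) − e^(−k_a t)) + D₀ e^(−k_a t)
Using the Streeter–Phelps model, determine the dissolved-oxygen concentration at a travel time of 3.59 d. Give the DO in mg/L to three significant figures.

k_1 L₀/(k_a−k_1) = 0.336×21.7/(0.508−0.336) = 7.291/0.1720 = 42.39 mg/L.
e^(−k_1 t) = e^(−0.336×3.590) = 0.2993; e^(−k_a t) = e^(−0.508×3.590) = 0.1614.
D = 42.39 × (0.2993 − 0.1614) + 2.78 × 0.1614 = 5.846 + 0.4488 = 6.294 mg/L.
DO = C_s − D = 9.25 − 6.294 = 2.956 mg/L.

DO ≈ 2.96 mg/L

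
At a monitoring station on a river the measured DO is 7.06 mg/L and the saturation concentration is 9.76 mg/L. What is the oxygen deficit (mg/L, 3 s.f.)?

D ≈ 2.70 mg/L

D = C_s − C = 9.76 − 7.06 = 2.70 mg/L.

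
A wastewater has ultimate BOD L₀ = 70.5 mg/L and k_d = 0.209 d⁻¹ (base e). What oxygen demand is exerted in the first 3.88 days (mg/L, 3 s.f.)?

y_t = L₀(1 − e^(−k_d t)) = 70.5 × (1 − e^(−0.209×3.88))
= 70.5 × (1 − 0.4444) = 70.5 × 0.5556 = 39.17 mg/L.

y ≈ 39.2 mg/L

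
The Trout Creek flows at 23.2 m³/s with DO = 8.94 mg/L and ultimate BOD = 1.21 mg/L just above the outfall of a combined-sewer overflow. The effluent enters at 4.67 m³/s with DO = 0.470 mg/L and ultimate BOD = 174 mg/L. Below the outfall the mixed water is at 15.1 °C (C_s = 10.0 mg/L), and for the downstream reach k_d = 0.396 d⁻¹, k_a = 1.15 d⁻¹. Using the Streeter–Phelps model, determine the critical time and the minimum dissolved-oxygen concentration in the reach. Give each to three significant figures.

t_c ≈ 1.19 d; minimum DO ≈ 3.51 mg/L

Mixed DO = (23.2×8.94 + 4.67×0.470)/(23.2+4.67) = 209.6/27.87 = 7.521 mg/L.
Mixed L₀ = (23.2×1.21 + 4.67×174)/(27.87) = 840.7/27.87 = 30.16 mg/L.
Initial deficit D₀ = C_s − DO₀ = 10.0 − 7.521 = 2.479 mg/L.
t_c = (1/0.7540) ln[(1.15/0.396)(1 − 2.479×0.7540/(0.396×30.16))] = 1.326 × ln(2.450) = 1.188 d.
D_c = (0.396/1.15) × 30.16 × e^(−0.396×1.188) = 0.3443 × 30.16 × 0.6247 = 6.488 mg/L.
Minimum DO = 10.0 − 6.488 = 3.512 mg/L.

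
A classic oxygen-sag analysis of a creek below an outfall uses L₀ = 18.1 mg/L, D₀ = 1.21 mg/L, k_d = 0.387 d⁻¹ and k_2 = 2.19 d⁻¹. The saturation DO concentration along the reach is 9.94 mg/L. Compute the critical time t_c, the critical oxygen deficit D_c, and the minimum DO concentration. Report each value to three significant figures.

t_c ≈ 0.754 d; D_c ≈ 2.39 mg/L; min DO ≈ 7.55 mg/L

At the critical point dD/dt = 0, so k_d L₀ e^(−k_d t) = k_2 D. Substituting D(t) from the Streeter–Phelps equation and solving for t gives
t_c = ln[(k_2/k_d)(1 − D₀(k_2−k_d)/(k_d L₀))] / (k_2−k_d).
Here k_2−k_d = 1.803 d⁻¹ and 1 − D₀(k_2−k_d)/(k_d L₀) = 1 − 1.21×1.803/(0.387×18.1) = 0.6885, so
t_c = ln(5.659 × 0.6885) / 1.803 = 1.360 / 1.803 = 0.7543 d.
D_c = (k_d/k_2) L₀ e^(−k_d t_c) = (0.387/2.19) × 18.1 × e^(−0.387×0.7543) = 0.1767 × 18.1 × 0.7468 = 2.389 mg/L.
Minimum DO = C_s − D_c = 9.94 − 2.389 = 7.551 mg/L.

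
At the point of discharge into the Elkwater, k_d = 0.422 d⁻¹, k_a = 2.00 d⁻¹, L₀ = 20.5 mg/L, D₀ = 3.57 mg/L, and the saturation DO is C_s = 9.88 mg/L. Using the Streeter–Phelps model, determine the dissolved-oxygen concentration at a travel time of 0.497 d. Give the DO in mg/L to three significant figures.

DO ≈ 6.14 mg/L

k_d L₀/(k_a−k_d) = 0.422×20.5/(2.00−0.422) = 8.651/1.578 = 5.482 mg/L.
e^(−k_d t) = e^(−0.422×0.4970) = 0.8108; e^(−k_a t) = e^(−2.00×0.4970) = 0.3701.
D = 5.482 × (0.8108 − 0.3701) + 3.57 × 0.3701 = 2.416 + 1.321 = 3.737 mg/L.
DO = C_s − D = 9.88 − 3.737 = 6.143 mg/L.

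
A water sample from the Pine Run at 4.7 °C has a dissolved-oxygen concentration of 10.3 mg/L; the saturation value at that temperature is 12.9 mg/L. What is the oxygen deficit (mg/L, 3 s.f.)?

D = C_s − C = 12.9 − 10.3 = 2.60 mg/L.

D ≈ 2.60 mg/L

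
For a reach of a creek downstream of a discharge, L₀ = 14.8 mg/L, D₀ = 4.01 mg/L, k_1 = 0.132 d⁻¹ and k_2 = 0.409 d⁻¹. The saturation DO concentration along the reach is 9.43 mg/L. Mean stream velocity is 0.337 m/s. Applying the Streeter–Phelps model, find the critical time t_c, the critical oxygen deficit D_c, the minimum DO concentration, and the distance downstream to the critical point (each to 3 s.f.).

t_c ≈ 1.05 d; D_c ≈ 4.16 mg/L; min DO ≈ 5.27 mg/L; x_c ≈ 30.5 km

At the critical point dD/dt = 0, so k_1 L₀ e^(−k_1 t) = k_2 D. Substituting D(t) from the Streeter–Phelps equation and solving for t gives
t_c = ln[(k_2/k_1)(1 − D₀(k_2−k_1)/(k_1 L₀))] / (k_2−k_1).
Here k_2−k_1 = 0.2770 d⁻¹ and 1 − D₀(k_2−k_1)/(k_1 L₀) = 1 − 4.01×0.2770/(0.132×14.8) = 0.4314, so
t_c = ln(3.098 × 0.4314) / 0.2770 = 0.2902 / 0.2770 = 1.048 d.
D_c = (k_1/k_2) L₀ e^(−k_1 t_c) = (0.132/0.409) × 14.8 × e^(−0.132×1.048) = 0.3227 × 14.8 × 0.8708 = 4.160 mg/L.
Minimum DO = C_s − D_c = 9.43 − 4.160 = 5.270 mg/L.
x_c = v t_c = 0.337 m/s × 1.048 d × 86400 s/d = 30510 m ≈ 30.5 km.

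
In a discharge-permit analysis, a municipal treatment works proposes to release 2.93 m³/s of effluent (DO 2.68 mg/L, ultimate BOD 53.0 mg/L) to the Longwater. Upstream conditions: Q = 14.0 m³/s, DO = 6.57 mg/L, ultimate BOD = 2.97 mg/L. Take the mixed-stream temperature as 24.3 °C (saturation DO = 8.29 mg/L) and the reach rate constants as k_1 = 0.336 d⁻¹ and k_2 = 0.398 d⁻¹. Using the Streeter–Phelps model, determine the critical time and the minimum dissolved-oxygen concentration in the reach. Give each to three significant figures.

t_c ≈ 2.11 d; minimum DO ≈ 3.45 mg/L

Mixed DO = (14.0×6.57 + 2.93×2.68)/(14.0+2.93) = 99.83/16.93 = 5.897 mg/L.
Mixed L₀ = (14.0×2.97 + 2.93×53.0)/(16.93) = 196.9/16.93 = 11.63 mg/L.
Initial deficit D₀ = C_s − DO₀ = 8.29 − 5.897 = 2.393 mg/L.
t_c = (1/0.06200) ln[(0.398/0.336)(1 − 2.393×0.06200/(0.336×11.63))] = 16.13 × ln(1.140) = 2.107 d.
D_c = (0.336/0.398) × 11.63 × e^(−0.336×2.107) = 0.8442 × 11.63 × 0.4927 = 4.837 mg/L.
Minimum DO = 8.29 − 4.837 = 3.453 mg/L.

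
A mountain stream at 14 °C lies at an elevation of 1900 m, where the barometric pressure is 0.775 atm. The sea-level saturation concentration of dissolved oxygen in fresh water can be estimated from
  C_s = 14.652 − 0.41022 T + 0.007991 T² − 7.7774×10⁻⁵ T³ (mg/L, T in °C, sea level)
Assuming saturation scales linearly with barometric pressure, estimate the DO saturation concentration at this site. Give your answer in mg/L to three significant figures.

At sea level: C_s = 14.652 − 0.41022×14 + 0.007991×14² − 7.7774×10⁻⁵×14³ = 10.26 mg/L.
Pressure correction: C_s' = 10.26 × 0.775 = 7.953 mg/L.

C_s ≈ 7.95 mg/L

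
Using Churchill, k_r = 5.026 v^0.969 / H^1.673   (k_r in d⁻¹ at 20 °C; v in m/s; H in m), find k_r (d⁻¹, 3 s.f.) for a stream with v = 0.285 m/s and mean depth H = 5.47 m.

k_r = 5.026 × 0.285^0.969 / 5.47^1.673 = 5.026 × 0.2963 / 17.17 = 0.08676 d⁻¹.

k_r ≈ 0.0868 d⁻¹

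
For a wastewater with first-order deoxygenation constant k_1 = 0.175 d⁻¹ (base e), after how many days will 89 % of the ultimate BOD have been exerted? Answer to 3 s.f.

t ≈ 12.6 d

y/L₀ = 1 − e^(−k_1 t) = 0.89 ⇒ e^(−k_1 t) = 0.110
t = −ln(0.110) / 0.175 = 2.207 / 0.175 = 12.61 d.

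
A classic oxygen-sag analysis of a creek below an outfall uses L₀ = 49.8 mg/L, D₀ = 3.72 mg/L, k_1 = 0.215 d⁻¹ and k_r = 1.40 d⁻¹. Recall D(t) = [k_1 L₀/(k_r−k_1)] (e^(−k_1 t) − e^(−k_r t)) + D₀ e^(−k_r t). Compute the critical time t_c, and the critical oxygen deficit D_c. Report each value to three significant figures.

t_c ≈ 1.13 d; D_c ≈ 5.99 mg/L

At the critical point dD/dt = 0, so k_1 L₀ e^(−k_1 t) = k_r D. Substituting D(t) from the Streeter–Phelps equation and solving for t gives
t_c = ln[(k_r/k_1)(1 − D₀(k_r−k_1)/(k_1 L₀))] / (k_r−k_1).
Here k_r−k_1 = 1.185 d⁻¹ and 1 − D₀(k_r−k_1)/(k_1 L₀) = 1 − 3.72×1.185/(0.215×49.8) = 0.5883, so
t_c = ln(6.512 × 0.5883) / 1.185 = 1.343 / 1.185 = 1.133 d.
L(t_c) = L₀ e^(−k_1 t_c) = 49.8 × 0.7837 = 39.03 mg/L, and at the critical point k_r D_c = k_1 L, so D_c = (0.215/1.40) × 39.03 = 5.994 mg/L.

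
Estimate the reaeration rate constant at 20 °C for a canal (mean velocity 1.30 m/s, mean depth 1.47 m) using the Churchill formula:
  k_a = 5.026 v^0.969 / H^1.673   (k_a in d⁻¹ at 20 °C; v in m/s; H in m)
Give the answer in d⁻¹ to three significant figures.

k_a = 5.026 × 1.30^0.969 / 1.47^1.673 = 5.026 × 1.289 / 1.905 = 3.402 d⁻¹.

k_a ≈ 3.40 d⁻¹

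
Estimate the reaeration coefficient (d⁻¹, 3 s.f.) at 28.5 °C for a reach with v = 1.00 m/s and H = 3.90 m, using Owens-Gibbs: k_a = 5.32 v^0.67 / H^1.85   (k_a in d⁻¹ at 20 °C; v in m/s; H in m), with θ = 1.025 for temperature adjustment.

k_a ≈ 0.529 d⁻¹

k_a(20) = 5.32 × 1.00^0.67 / 3.90^1.85 = 5.32 × 1.000 / 12.40 = 0.4290 d⁻¹.
k_a(28.5) = 0.4290 × 1.025^(28.5−20) = 0.4290 × 1.234 = 0.5292 d⁻¹.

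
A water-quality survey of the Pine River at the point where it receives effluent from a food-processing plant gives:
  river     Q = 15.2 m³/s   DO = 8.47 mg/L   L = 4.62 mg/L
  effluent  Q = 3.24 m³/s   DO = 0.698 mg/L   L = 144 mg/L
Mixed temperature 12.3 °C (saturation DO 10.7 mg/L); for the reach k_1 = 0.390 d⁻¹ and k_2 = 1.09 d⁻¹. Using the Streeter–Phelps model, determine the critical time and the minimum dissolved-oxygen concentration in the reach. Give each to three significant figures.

t_c ≈ 1.11 d; minimum DO ≈ 3.94 mg/L

Mixed DO = (15.2×8.47 + 3.24×0.698)/(15.2+3.24) = 131.0/18.44 = 7.104 mg/L.
Mixed L₀ = (15.2×4.62 + 3.24×144)/(18.44) = 536.8/18.44 = 29.11 mg/L.
Initial deficit D₀ = C_s − DO₀ = 10.7 − 7.104 = 3.596 mg/L.
t_c = (1/0.7000) ln[(1.09/0.390)(1 − 3.596×0.7000/(0.390×29.11))] = 1.429 × ln(2.175) = 1.110 d.
D_c = (0.390/1.09) × 29.11 × e^(−0.390×1.110) = 0.3578 × 29.11 × 0.6486 = 6.755 mg/L.
Minimum DO = 10.7 − 6.755 = 3.945 mg/L.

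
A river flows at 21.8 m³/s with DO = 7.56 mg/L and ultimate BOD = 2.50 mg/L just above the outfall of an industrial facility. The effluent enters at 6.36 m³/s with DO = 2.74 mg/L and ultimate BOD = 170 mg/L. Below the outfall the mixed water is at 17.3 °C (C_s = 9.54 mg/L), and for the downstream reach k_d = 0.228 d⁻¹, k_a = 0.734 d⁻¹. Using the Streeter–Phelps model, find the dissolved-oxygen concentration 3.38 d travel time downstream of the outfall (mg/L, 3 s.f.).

DO ≈ 2.39 mg/L

Mixed DO = (21.8×7.56 + 6.36×2.74)/(21.8+6.36) = 182.2/28.16 = 6.471 mg/L.
Mixed L₀ = (21.8×2.50 + 6.36×170)/(28.16) = 1136/28.16 = 40.33 mg/L.
Initial deficit D₀ = C_s − DO₀ = 9.54 − 6.471 = 3.069 mg/L.
D(3.38) = [0.228×40.33/(0.734−0.228)](e^(−0.228×3.38) − e^(−0.734×3.38)) + 3.069 e^(−0.734×3.38)
= 18.17 × (0.4627 − 0.08367) + 3.069 × 0.08367 = 7.145 mg/L.
DO = 9.54 − 7.145 = 2.395 mg/L.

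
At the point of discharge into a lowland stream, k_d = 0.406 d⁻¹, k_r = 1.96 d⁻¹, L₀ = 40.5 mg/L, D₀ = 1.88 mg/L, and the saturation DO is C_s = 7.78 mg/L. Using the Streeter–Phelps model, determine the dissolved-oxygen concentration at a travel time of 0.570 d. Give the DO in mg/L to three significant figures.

DO ≈ 2.23 mg/L

k_d L₀/(k_r−k_d) = 0.406×40.5/(1.96−0.406) = 16.44/1.554 = 10.58 mg/L.
e^(−k_d t) = e^(−0.406×0.5700) = 0.7934; e^(−k_r t) = e^(−1.96×0.5700) = 0.3272.
D = 10.58 × (0.7934 − 0.3272) + 1.88 × 0.3272 = 4.933 + 0.6151 = 5.548 mg/L.
DO = C_s − D = 7.78 − 5.548 = 2.232 mg/L.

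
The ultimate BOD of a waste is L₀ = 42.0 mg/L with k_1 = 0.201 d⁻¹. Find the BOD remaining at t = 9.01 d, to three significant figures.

L ≈ 6.87 mg/L

L_t = L₀ e^(−k_1 t) = 42.0 × e^(−0.201×9.01) = 42.0 × 0.1635 = 6.867 mg/L.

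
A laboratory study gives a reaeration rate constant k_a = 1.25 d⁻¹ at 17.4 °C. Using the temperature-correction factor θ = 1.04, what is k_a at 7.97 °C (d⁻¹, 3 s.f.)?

k_a ≈ 0.864 d⁻¹

k_a(T₂) = k_a(T₁) · θ^(T₂−T₁) = 1.25 × 1.04^(7.97−17.4)
= 1.25 × 1.04^-9.43 = 1.25 × 0.6908 = 0.8635 d⁻¹.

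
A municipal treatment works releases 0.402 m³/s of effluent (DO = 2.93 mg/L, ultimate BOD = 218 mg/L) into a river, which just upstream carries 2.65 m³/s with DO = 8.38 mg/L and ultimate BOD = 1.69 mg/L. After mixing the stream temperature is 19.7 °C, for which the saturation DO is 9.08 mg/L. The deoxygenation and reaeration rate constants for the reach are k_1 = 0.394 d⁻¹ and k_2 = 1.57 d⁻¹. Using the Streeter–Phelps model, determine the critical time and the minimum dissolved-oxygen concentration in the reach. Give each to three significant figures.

Mixed DO = (2.65×8.38 + 0.402×2.93)/(2.65+0.402) = 23.38/3.052 = 7.662 mg/L.
Mixed L₀ = (2.65×1.69 + 0.402×218)/(3.052) = 92.11/3.052 = 30.18 mg/L.
Initial deficit D₀ = C_s − DO₀ = 9.08 − 7.662 = 1.418 mg/L.
t_c = (1/1.176) ln[(1.57/0.394)(1 − 1.418×1.176/(0.394×30.18))] = 0.8503 × ln(3.426) = 1.047 d.
D_c = (0.394/1.57) × 30.18 × e^(−0.394×1.047) = 0.2510 × 30.18 × 0.6620 = 5.014 mg/L.
Minimum DO = 9.08 − 5.014 = 4.066 mg/L.

t_c ≈ 1.05 d; minimum DO ≈ 4.07 mg/L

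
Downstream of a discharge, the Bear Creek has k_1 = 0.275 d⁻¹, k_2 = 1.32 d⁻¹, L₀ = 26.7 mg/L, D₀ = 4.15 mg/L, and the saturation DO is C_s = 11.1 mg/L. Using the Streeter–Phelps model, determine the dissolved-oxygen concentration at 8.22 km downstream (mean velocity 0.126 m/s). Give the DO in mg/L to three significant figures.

Travel time t = x/v = 8.22 km / (0.126 m/s) = 8220 m / 0.126 m/s = 65240 s = 0.7551 d.
k_1 L₀/(k_2−k_1) = 0.275×26.7/(1.32−0.275) = 7.343/1.045 = 7.026 mg/L.
e^(−k_1 t) = e^(−0.275×0.7551) = 0.8125; e^(−k_2 t) = e^(−1.32×0.7551) = 0.3691.
D = 7.026 × (0.8125 − 0.3691) + 4.15 × 0.3691 = 3.115 + 1.532 = 4.647 mg/L.
DO = C_s − D = 11.1 − 4.647 = 6.453 mg/L.

DO ≈ 6.45 mg/L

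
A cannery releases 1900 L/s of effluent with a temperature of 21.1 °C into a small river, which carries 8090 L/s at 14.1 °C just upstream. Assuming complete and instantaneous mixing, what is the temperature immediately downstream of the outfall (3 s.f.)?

15.4 °C

Flow-weighted mixing: C = (Q_r C_r + Q_w C_w)/(Q_r + Q_w)
= (8090×14.1 + 1900×21.1)/(8090 + 1900) = 154200/9990 = 15.43 °C.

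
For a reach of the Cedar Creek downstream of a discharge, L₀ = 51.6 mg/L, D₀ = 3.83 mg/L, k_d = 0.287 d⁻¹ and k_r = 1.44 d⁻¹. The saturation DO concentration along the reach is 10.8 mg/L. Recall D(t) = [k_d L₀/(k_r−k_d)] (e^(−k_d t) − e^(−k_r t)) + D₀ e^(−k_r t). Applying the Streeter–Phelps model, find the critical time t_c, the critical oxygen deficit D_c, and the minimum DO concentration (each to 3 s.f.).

t_c ≈ 1.09 d; D_c ≈ 7.52 mg/L; min DO ≈ 3.28 mg/L

t_c = [1/(k_r−k_d)] ln[(k_r/k_d)(1 − D₀(k_r−k_d)/(k_d L₀))]
= [1/(1.44−0.287)] ln[(1.44/0.287)(1 − 3.83×1.153/(0.287×51.6))]
= (1/1.153) ln[5.017 × 0.7018] = 0.8673 × ln(3.521) = 0.8673 × 1.259 = 1.092 d.
L(t_c) = L₀ e^(−k_d t_c) = 51.6 × 0.7310 = 37.72 mg/L, and at the critical point k_r D_c = k_d L, so D_c = (0.287/1.44) × 37.72 = 7.518 mg/L.
Minimum DO = C_s − D_c = 10.8 − 7.518 = 3.282 mg/L.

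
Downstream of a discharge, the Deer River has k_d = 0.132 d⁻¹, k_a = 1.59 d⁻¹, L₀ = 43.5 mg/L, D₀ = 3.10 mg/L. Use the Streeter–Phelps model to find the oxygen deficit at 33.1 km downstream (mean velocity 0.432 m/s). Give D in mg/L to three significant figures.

D ≈ 3.30 mg/L

Travel time t = x/v = 33.1 km / (0.432 m/s) = 33100 m / 0.432 m/s = 76620 s = 0.8868 d.
k_d L₀/(k_a−k_d) = 0.132×43.5/(1.59−0.132) = 5.742/1.458 = 3.938 mg/L.
e^(−k_d t) = e^(−0.132×0.8868) = 0.8895; e^(−k_a t) = e^(−1.59×0.8868) = 0.2441.
D = 3.938 × (0.8895 − 0.2441) + 3.10 × 0.2441 = 2.542 + 0.7568 = 3.299 mg/L.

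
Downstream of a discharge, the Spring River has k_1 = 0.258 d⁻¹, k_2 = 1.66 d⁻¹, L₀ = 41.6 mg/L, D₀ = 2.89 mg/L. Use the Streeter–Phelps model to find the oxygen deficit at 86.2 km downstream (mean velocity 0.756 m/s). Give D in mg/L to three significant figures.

Travel time t = x/v = 86.2 km / (0.756 m/s) = 86200 m / 0.756 m/s = 114000 s = 1.320 d.
k_1 L₀/(k_2−k_1) = 0.258×41.6/(1.66−0.258) = 10.73/1.402 = 7.655 mg/L.
e^(−k_1 t) = e^(−0.258×1.320) = 0.7114; e^(−k_2 t) = e^(−1.66×1.320) = 0.1118.
D = 7.655 × (0.7114 − 0.1118) + 2.89 × 0.1118 = 4.590 + 0.3232 = 4.913 mg/L.

D ≈ 4.91 mg/L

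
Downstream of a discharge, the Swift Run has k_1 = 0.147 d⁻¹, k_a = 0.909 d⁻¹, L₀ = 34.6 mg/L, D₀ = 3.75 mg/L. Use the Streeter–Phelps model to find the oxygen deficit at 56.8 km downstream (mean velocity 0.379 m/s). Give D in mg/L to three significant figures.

D ≈ 4.57 mg/L

Travel time t = x/v = 56.8 km / (0.379 m/s) = 56800 m / 0.379 m/s = 149900 s = 1.735 d.
k_1 L₀/(k_a−k_1) = 0.147×34.6/(0.909−0.147) = 5.086/0.7620 = 6.675 mg/L.
e^(−k_1 t) = e^(−0.147×1.735) = 0.7749; e^(−k_a t) = e^(−0.909×1.735) = 0.2066.
D = 6.675 × (0.7749 − 0.2066) + 3.75 × 0.2066 = 3.793 + 0.7749 = 4.568 mg/L.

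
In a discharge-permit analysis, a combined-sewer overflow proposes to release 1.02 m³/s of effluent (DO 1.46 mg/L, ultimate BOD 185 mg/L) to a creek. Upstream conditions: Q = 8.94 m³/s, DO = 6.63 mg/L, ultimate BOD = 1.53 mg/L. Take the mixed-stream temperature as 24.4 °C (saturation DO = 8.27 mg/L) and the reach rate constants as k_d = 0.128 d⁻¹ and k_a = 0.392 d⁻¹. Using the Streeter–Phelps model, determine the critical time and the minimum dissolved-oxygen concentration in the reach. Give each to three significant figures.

t_c ≈ 3.30 d; minimum DO ≈ 3.92 mg/L

Mixed DO = (8.94×6.63 + 1.02×1.46)/(8.94+1.02) = 60.76/9.960 = 6.101 mg/L.
Mixed L₀ = (8.94×1.53 + 1.02×185)/(9.960) = 202.4/9.960 = 20.32 mg/L.
Initial deficit D₀ = C_s − DO₀ = 8.27 − 6.101 = 2.169 mg/L.
t_c = (1/0.2640) ln[(0.392/0.128)(1 − 2.169×0.2640/(0.128×20.32))] = 3.788 × ln(2.388) = 3.297 d.
D_c = (0.128/0.392) × 20.32 × e^(−0.128×3.297) = 0.3265 × 20.32 × 0.6557 = 4.350 mg/L.
Minimum DO = 8.27 − 4.350 = 3.920 mg/L.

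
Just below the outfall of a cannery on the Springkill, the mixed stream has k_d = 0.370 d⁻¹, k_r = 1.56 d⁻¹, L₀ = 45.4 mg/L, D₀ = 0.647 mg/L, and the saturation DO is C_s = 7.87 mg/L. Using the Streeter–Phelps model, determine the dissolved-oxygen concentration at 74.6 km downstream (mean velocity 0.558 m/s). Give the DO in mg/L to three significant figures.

DO ≈ 1.11 mg/L

Travel time t = x/v = 74.6 km / (0.558 m/s) = 74600 m / 0.558 m/s = 133700 s = 1.547 d.
k_d L₀/(k_r−k_d) = 0.370×45.4/(1.56−0.370) = 16.80/1.190 = 14.12 mg/L.
e^(−k_d t) = e^(−0.370×1.547) = 0.5641; e^(−k_r t) = e^(−1.56×1.547) = 0.08947.
D = 14.12 × (0.5641 − 0.08947) + 0.647 × 0.08947 = 6.700 + 0.05789 = 6.758 mg/L.
DO = C_s − D = 7.87 − 6.758 = 1.112 mg/L.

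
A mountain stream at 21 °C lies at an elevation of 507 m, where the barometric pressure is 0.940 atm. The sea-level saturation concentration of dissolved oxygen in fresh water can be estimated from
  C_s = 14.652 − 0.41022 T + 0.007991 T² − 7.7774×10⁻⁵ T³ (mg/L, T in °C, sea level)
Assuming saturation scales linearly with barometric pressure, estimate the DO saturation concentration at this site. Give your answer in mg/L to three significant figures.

At sea level: C_s = 14.652 − 0.41022×21 + 0.007991×21² − 7.7774×10⁻⁵×21³ = 8.841 mg/L.
Pressure correction: C_s' = 8.841 × 0.940 = 8.311 mg/L.

C_s ≈ 8.31 mg/L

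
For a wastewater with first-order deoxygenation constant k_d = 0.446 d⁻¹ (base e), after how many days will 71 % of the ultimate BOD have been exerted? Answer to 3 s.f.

y/L₀ = 1 − e^(−k_d t) = 0.71 ⇒ e^(−k_d t) = 0.290
t = −ln(0.290) / 0.446 = 1.238 / 0.446 = 2.776 d.

t ≈ 2.78 d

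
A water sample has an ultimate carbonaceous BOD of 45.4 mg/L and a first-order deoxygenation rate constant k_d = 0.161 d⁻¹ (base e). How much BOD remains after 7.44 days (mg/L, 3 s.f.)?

L_t = L₀ e^(−k_d t) = 45.4 × e^(−0.161×7.44) = 45.4 × 0.3018 = 13.70 mg/L.

L ≈ 13.7 mg/L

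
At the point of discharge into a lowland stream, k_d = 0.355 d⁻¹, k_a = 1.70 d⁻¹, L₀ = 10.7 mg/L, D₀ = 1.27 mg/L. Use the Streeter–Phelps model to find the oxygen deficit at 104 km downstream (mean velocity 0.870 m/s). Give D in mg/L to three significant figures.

Travel time t = x/v = 104 km / (0.870 m/s) = 104000 m / 0.870 m/s = 119500 s = 1.384 d.
k_d L₀/(k_a−k_d) = 0.355×10.7/(1.70−0.355) = 3.798/1.345 = 2.824 mg/L.
e^(−k_d t) = e^(−0.355×1.384) = 0.6119; e^(−k_a t) = e^(−1.70×1.384) = 0.09517.
D = 2.824 × (0.6119 − 0.09517) + 1.27 × 0.09517 = 1.459 + 0.1209 = 1.580 mg/L.

D ≈ 1.58 mg/L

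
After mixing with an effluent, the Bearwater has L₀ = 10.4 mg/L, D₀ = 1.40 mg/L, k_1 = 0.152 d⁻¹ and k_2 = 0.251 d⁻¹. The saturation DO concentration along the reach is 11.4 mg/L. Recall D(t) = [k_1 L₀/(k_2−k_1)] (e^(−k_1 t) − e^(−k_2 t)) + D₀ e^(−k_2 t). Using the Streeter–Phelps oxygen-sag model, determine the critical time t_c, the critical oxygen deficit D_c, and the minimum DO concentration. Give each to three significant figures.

t_c = [1/(k_2−k_1)] ln[(k_2/k_1)(1 − D₀(k_2−k_1)/(k_1 L₀))]
= [1/(0.251−0.152)] ln[(0.251/0.152)(1 − 1.40×0.09900/(0.152×10.4))]
= (1/0.09900) ln[1.651 × 0.9123] = 10.10 × ln(1.507) = 10.10 × 0.4098 = 4.140 d.
L(t_c) = L₀ e^(−k_1 t_c) = 10.4 × 0.5330 = 5.543 mg/L, and at the critical point k_2 D_c = k_1 L, so D_c = (0.152/0.251) × 5.543 = 3.357 mg/L.
Minimum DO = C_s − D_c = 11.4 − 3.357 = 8.043 mg/L.

t_c ≈ 4.14 d; D_c ≈ 3.36 mg/L; min DO ≈ 8.04 mg/L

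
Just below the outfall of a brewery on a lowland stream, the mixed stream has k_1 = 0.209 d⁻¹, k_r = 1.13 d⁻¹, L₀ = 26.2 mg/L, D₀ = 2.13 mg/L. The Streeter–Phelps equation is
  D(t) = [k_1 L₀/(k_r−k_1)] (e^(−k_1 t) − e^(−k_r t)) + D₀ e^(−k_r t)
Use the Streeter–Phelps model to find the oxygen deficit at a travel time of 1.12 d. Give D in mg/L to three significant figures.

k_1 L₀/(k_r−k_1) = 0.209×26.2/(1.13−0.209) = 5.476/0.9210 = 5.945 mg/L.
e^(−k_1 t) = e^(−0.209×1.120) = 0.7913; e^(−k_r t) = e^(−1.13×1.120) = 0.2821.
D = 5.945 × (0.7913 − 0.2821) + 2.13 × 0.2821 = 3.028 + 0.6008 = 3.628 mg/L.

D ≈ 3.63 mg/L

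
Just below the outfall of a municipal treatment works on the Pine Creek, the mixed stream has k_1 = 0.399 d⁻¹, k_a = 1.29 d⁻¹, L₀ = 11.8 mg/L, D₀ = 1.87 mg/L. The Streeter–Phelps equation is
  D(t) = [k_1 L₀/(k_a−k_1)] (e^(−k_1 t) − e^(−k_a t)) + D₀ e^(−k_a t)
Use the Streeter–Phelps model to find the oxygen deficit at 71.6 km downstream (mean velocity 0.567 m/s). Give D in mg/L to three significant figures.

Travel time t = x/v = 71.6 km / (0.567 m/s) = 71600 m / 0.567 m/s = 126300 s = 1.462 d.
k_1 L₀/(k_a−k_1) = 0.399×11.8/(1.29−0.399) = 4.708/0.8910 = 5.284 mg/L.
e^(−k_1 t) = e^(−0.399×1.462) = 0.5581; e^(−k_a t) = e^(−1.29×1.462) = 0.1518.
D = 5.284 × (0.5581 − 0.1518) + 1.87 × 0.1518 = 2.147 + 0.2838 = 2.431 mg/L.

D ≈ 2.43 mg/L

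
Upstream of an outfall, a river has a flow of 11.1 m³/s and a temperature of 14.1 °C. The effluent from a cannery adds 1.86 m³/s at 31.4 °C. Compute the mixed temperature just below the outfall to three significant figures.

16.6 °C

Flow-weighted mixing: C = (Q_r C_r + Q_w C_w)/(Q_r + Q_w)
= (11.1×14.1 + 1.86×31.4)/(11.1 + 1.86) = 214.9/12.96 = 16.58 °C.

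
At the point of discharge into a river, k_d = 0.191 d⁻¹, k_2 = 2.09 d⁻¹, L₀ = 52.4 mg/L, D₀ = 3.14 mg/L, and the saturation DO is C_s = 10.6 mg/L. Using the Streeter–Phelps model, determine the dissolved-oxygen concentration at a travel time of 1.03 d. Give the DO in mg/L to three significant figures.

DO ≈ 6.52 mg/L

k_d L₀/(k_2−k_d) = 0.191×52.4/(2.09−0.191) = 10.01/1.899 = 5.270 mg/L.
e^(−k_d t) = e^(−0.191×1.030) = 0.8214; e^(−k_2 t) = e^(−2.09×1.030) = 0.1162.
D = 5.270 × (0.8214 − 0.1162) + 3.14 × 0.1162 = 3.717 + 0.3648 = 4.082 mg/L.
DO = C_s − D = 10.6 − 4.082 = 6.518 mg/L.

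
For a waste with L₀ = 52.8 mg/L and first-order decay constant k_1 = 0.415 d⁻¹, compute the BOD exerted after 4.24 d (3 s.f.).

y_t = L₀(1 − e^(−k_1 t)) = 52.8 × (1 − e^(−0.415×4.24))
= 52.8 × (1 − 0.1721) = 52.8 × 0.8279 = 43.71 mg/L.

y ≈ 43.7 mg/L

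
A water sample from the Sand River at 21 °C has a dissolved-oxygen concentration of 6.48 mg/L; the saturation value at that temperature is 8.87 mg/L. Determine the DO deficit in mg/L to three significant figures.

D ≈ 2.39 mg/L

D = C_s − C = 8.87 − 6.48 = 2.39 mg/L.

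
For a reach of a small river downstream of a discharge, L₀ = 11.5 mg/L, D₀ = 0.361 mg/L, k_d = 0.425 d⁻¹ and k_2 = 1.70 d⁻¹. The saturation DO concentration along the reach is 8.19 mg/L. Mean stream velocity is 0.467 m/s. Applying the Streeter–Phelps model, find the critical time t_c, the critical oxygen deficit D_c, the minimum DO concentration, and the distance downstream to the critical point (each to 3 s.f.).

t_c ≈ 1.01 d; D_c ≈ 1.87 mg/L; min DO ≈ 6.32 mg/L; x_c ≈ 40.7 km

With k_2/k_d = 4.000 and 1 − D₀(k_2−k_d)/(k_d L₀) = 0.9058,
t_c = ln(4.000 × 0.9058) / (1.70 − 0.425) = ln(3.623) / 1.275 = 1.287/1.275 = 1.010 d.
D_c = (k_d/k_2) L₀ e^(−k_d t_c) = (0.425/1.70) × 11.5 × e^(−0.425×1.010) = 0.2500 × 11.5 × 0.6511 = 1.872 mg/L.
Minimum DO = C_s − D_c = 8.19 − 1.872 = 6.318 mg/L.
x_c = v t_c = 0.467 m/s × 1.010 d × 86400 s/d = 40740 m ≈ 40.7 km.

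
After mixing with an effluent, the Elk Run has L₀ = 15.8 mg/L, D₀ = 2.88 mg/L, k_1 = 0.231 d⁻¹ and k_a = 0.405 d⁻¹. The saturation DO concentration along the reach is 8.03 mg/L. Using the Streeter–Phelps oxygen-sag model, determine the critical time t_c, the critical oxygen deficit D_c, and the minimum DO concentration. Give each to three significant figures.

t_c ≈ 2.38 d; D_c ≈ 5.20 mg/L; min DO ≈ 2.83 mg/L

At the critical point dD/dt = 0, so k_1 L₀ e^(−k_1 t) = k_a D. Substituting D(t) from the Streeter–Phelps equation and solving for t gives
t_c = ln[(k_a/k_1)(1 − D₀(k_a−k_1)/(k_1 L₀))] / (k_a−k_1).
Here k_a−k_1 = 0.1740 d⁻¹ and 1 − D₀(k_a−k_1)/(k_1 L₀) = 1 − 2.88×0.1740/(0.231×15.8) = 0.8627, so
t_c = ln(1.753 × 0.8627) / 0.1740 = 0.4138 / 0.1740 = 2.378 d.
D_c = (k_1/k_a) L₀ e^(−k_1 t_c) = (0.231/0.405) × 15.8 × e^(−0.231×2.378) = 0.5704 × 15.8 × 0.5773 = 5.203 mg/L.
Minimum DO = C_s − D_c = 8.03 − 5.203 = 2.827 mg/L.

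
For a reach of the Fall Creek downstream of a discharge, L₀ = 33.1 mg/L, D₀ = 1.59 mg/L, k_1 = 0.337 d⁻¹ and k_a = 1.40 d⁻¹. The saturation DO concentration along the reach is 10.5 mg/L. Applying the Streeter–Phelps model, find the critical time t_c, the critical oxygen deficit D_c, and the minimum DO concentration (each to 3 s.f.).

t_c ≈ 1.19 d; D_c ≈ 5.34 mg/L; min DO ≈ 5.16 mg/L

With k_a/k_1 = 4.154 and 1 − D₀(k_a−k_1)/(k_1 L₀) = 0.8485,
t_c = ln(4.154 × 0.8485) / (1.40 − 0.337) = ln(3.525) / 1.063 = 1.260/1.063 = 1.185 d.
L(t_c) = L₀ e^(−k_1 t_c) = 33.1 × 0.6707 = 22.20 mg/L, and at the critical point k_a D_c = k_1 L, so D_c = (0.337/1.40) × 22.20 = 5.344 mg/L.
Minimum DO = C_s − D_c = 10.5 − 5.344 = 5.156 mg/L.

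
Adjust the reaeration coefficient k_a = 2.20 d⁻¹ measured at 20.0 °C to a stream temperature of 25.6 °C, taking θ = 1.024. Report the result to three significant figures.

k_a ≈ 2.51 d⁻¹

k_a(T₂) = k_a(T₁) · θ^(T₂−T₁) = 2.20 × 1.024^(25.6−20.0)
= 2.20 × 1.024^5.60 = 2.20 × 1.142 = 2.512 d⁻¹.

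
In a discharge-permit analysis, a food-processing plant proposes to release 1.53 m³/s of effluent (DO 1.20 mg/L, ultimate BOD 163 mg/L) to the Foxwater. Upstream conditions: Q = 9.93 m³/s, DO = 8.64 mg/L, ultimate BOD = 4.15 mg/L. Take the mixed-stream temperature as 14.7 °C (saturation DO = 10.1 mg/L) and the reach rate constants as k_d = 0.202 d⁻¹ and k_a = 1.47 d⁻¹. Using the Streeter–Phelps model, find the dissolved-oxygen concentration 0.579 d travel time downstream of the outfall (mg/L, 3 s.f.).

Mixed DO = (9.93×8.64 + 1.53×1.20)/(9.93+1.53) = 87.63/11.46 = 7.647 mg/L.
Mixed L₀ = (9.93×4.15 + 1.53×163)/(11.46) = 290.6/11.46 = 25.36 mg/L.
Initial deficit D₀ = C_s − DO₀ = 10.1 − 7.647 = 2.453 mg/L.
D(0.579) = [0.202×25.36/(1.47−0.202)](e^(−0.202×0.579) − e^(−1.47×0.579)) + 2.453 e^(−1.47×0.579)
= 4.040 × (0.8896 − 0.4269) + 2.453 × 0.4269 = 2.916 mg/L.
DO = 10.1 − 2.916 = 7.184 mg/L.

DO ≈ 7.18 mg/L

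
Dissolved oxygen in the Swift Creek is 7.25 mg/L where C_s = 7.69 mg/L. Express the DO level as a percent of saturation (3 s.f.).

94.3 % saturation

% saturation = C/C_s × 100 = 7.25/7.69 × 100 = 94.3 %.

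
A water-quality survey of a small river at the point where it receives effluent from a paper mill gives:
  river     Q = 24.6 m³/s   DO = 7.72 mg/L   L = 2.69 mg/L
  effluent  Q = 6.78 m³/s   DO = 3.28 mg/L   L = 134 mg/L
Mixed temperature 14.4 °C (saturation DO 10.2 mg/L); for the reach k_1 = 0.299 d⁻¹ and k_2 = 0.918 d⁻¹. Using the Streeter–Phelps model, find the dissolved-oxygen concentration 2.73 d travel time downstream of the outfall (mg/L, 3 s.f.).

Mixed DO = (24.6×7.72 + 6.78×3.28)/(24.6+6.78) = 212.2/31.38 = 6.761 mg/L.
Mixed L₀ = (24.6×2.69 + 6.78×134)/(31.38) = 974.7/31.38 = 31.06 mg/L.
Initial deficit D₀ = C_s − DO₀ = 10.2 − 6.761 = 3.439 mg/L.
D(2.73) = [0.299×31.06/(0.918−0.299)](e^(−0.299×2.73) − e^(−0.918×2.73)) + 3.439 e^(−0.918×2.73)
= 15.00 × (0.4421 − 0.08158) + 3.439 × 0.08158 = 5.689 mg/L.
DO = 10.2 − 5.689 = 4.511 mg/L.

DO ≈ 4.51 mg/L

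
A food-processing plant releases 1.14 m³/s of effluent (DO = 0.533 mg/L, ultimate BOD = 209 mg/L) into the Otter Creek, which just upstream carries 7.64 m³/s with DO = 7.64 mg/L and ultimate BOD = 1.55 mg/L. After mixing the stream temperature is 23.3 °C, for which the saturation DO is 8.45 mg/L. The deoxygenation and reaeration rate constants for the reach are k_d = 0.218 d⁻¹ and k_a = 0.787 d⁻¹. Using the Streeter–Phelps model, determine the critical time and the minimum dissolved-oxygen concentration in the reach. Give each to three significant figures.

t_c ≈ 1.95 d; minimum DO ≈ 3.29 mg/L

Mixed DO = (7.64×7.64 + 1.14×0.533)/(7.64+1.14) = 58.98/8.780 = 6.717 mg/L.
Mixed L₀ = (7.64×1.55 + 1.14×209)/(8.780) = 250.1/8.780 = 28.49 mg/L.
Initial deficit D₀ = C_s − DO₀ = 8.45 − 6.717 = 1.733 mg/L.
t_c = (1/0.5690) ln[(0.787/0.218)(1 − 1.733×0.5690/(0.218×28.49))] = 1.757 × ln(3.037) = 1.952 d.
D_c = (0.218/0.787) × 28.49 × e^(−0.218×1.952) = 0.2770 × 28.49 × 0.6534 = 5.156 mg/L.
Minimum DO = 8.45 − 5.156 = 3.294 mg/L.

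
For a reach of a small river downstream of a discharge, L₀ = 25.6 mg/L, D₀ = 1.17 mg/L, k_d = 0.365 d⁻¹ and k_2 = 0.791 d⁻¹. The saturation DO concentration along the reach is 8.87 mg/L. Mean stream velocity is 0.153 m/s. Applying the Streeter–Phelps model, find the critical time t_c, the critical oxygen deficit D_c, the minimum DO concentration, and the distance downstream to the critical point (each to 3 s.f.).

With k_2/k_d = 2.167 and 1 − D₀(k_2−k_d)/(k_d L₀) = 0.9467,
t_c = ln(2.167 × 0.9467) / (0.791 − 0.365) = ln(2.052) / 0.4260 = 0.7186/0.4260 = 1.687 d.
L(t_c) = L₀ e^(−k_d t_c) = 25.6 × 0.5403 = 13.83 mg/L, and at the critical point k_2 D_c = k_d L, so D_c = (0.365/0.791) × 13.83 = 6.382 mg/L.
Minimum DO = C_s − D_c = 8.87 − 6.382 = 2.488 mg/L.
x_c = v t_c = 0.153 m/s × 1.687 d × 86400 s/d = 22300 m ≈ 22.3 km.

t_c ≈ 1.69 d; D_c ≈ 6.38 mg/L; min DO ≈ 2.49 mg/L; x_c ≈ 22.3 km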